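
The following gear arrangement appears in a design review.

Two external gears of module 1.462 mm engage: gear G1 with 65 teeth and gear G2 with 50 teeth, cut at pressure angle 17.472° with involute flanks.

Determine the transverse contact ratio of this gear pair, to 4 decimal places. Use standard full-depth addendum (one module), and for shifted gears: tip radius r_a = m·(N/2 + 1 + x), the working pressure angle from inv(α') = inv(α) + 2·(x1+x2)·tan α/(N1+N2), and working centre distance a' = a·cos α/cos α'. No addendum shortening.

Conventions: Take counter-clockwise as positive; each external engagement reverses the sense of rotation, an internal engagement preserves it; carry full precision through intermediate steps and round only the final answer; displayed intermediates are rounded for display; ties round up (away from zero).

class = single-mesh tooth geometry [involute pair 65T × 50T, m = 1.462]
base radii: r_b1 = 45.322838, r_b2 = 34.863722
tip radii: r_a1 = 48.977000, r_a2 = 38.012000
no profile shift: α' = α, a' = a
action lengths: √(r_a1²−r_b1²) = 18.563052, √(r_a2²−r_b2²) = 15.147048
base pitch p_b = π·m·cos α = 4.381104
CR = (18.563052 + 15.147048 − 84.065000·sin 17.47200°)/4.381104 = 1.933405
contact ratio ≈ 1.9334

1.9334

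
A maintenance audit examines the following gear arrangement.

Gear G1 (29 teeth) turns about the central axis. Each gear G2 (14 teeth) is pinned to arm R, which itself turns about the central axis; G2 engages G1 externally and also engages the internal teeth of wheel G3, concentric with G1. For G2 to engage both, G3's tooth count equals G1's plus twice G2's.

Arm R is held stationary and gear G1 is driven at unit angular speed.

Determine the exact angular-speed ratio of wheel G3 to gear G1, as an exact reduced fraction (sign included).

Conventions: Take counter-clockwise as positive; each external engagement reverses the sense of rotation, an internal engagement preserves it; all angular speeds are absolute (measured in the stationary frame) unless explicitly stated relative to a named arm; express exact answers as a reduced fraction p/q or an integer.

planetary set (29T centre, 14T on arm, 57T internal) — Willis relation
ring teeth: 29 + 2·14 = 57
29(ω_sun−ω_arm) = −57(ω_ring−ω_arm),  ω_arm = 0, ω_sun = 1
ω_ring = 0 − (29/57)(1−0) = -29/57
ω_out/ω_in = -29/57

-29/57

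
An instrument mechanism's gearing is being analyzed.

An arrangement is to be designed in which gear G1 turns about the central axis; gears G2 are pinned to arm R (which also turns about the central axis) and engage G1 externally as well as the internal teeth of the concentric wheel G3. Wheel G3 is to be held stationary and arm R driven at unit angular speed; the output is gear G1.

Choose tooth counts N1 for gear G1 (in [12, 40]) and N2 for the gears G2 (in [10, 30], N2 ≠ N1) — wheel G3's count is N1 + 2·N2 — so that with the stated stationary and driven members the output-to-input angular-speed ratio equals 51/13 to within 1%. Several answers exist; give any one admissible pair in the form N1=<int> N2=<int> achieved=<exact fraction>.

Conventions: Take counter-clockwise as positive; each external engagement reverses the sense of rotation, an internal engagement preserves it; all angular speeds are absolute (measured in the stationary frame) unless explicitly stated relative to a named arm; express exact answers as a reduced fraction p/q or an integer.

planetary set to be sized for 51/13 (Willis relation)
Willis with ω_ring = 0: ω_sun/ω_arm = (N1+N3)/N1; set equal to 51/13  ⇒  N3/N1 = 51/13 − 1 = 38/13
N3 = N1 + 2·N2  ⇒  N2/N1 = (N3/N1 − 1)/2 = (38/13 − 1)/2 = 25/26
smallest multiple with N1 ≥ 12 and N2 ≥ 10: k = 1  ⇒  N1 = 1·26 = 26, N2 = 1·25 = 25 (N1 ≤ 40, N2 ≤ 30, N2 ≠ N1 ✓), N3 = 26 + 2·25 = 76
check: (N1+N3)/N1 with N1 = 26, N3 = 76 gives 51/13; |achieved − target| = 0 ≤ 51/1300 ✓

N1=26 N2=25 achieved=51/13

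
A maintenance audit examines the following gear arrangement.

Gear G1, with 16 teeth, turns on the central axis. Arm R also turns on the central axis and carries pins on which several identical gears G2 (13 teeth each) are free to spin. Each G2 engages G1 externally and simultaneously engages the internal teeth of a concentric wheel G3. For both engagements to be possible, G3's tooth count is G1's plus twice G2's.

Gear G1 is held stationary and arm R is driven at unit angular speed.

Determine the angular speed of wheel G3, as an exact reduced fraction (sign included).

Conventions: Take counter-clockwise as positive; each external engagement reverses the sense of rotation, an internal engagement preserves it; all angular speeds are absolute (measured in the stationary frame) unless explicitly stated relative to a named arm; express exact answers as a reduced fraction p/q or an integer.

planetary set (16T centre, 13T on arm, 42T internal) — Willis relation
ring teeth: 16 + 2·13 = 42
16(ω_sun−ω_arm) = −42(ω_ring−ω_arm),  ω_sun = 0, ω_arm = 1
ω_ring = 1 − (16/42)(0−1) = 29/21
exact speed ratio = 29/21

29/21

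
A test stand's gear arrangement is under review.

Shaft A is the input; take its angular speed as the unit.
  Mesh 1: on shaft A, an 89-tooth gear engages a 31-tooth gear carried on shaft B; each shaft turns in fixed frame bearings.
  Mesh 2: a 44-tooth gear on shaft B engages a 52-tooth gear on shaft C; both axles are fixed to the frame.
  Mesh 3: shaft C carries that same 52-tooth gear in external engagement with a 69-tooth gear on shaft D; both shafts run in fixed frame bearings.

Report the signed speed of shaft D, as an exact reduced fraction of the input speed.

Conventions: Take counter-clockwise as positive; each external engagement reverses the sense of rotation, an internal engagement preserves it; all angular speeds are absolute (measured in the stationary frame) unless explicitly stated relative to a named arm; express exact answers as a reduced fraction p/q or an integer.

-3916/2139

3-mesh fixed-axis compound train (all bearings frame-fixed)
mesh 1 [89T→31T]: |ω|/ω_in = 1×89/31 = 89/31, sense flips to −
mesh 2 [44T→52T]: |ω|/ω_in = (89/31)×44/52 = 979/403, sense flips to +
mesh 3 [52T→69T]: |ω|/ω_in = (979/403)×52/69 = 3916/2139, sense flips to −
signed output speed (× input speed) = -3916/2139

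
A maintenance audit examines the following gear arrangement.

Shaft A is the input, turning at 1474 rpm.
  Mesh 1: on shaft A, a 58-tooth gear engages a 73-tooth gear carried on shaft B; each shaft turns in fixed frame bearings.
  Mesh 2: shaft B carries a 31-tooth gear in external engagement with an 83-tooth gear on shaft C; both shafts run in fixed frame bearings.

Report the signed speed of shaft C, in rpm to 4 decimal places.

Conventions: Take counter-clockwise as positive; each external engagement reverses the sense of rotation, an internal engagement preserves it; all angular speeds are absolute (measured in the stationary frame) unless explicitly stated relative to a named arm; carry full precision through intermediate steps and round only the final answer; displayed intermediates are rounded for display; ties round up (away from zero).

+437.4075 rpm

class = fixed-axis compound train [2 meshes; 2 ratios multiply, 2 sense flips]
mesh 1 [58T→73T]: ω = 1474.0000×58/73 = 1171.1233 rpm, sense flips to −
mesh 2 [31T→83T]: ω = 1171.1233×31/83 = 437.4075 rpm, sense flips to +
signed output speed = +437.4075 rpm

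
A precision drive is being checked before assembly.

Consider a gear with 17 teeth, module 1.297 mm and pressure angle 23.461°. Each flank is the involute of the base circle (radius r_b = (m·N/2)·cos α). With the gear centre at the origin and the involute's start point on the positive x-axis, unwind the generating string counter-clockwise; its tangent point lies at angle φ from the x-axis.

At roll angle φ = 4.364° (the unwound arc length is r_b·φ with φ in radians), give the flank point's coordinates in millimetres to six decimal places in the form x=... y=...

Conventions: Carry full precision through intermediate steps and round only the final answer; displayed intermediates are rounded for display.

x=10.142411 y=0.001489

recognized (one wheel, involute flank): single-mesh tooth geometry, m = 1.297, N = 17
pitch radius r_p = m·N/2 = 1.297·17/2 = 11.024500
base radius r_b = r_p·cos α = 11.024500·cos 23.461° = 10.113119
roll angle φ = 4.364° = 0.07616617 rad
x = r_b·(cos φ + φ·sin φ) = 10.142411
y = r_b·(sin φ − φ·cos φ) = 0.001489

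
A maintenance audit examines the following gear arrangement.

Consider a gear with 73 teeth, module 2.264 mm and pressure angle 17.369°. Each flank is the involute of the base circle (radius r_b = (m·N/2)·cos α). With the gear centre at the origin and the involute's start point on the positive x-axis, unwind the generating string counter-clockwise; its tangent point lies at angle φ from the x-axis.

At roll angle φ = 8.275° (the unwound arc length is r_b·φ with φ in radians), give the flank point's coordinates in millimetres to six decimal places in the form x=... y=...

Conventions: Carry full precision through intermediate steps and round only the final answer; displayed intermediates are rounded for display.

x=79.686226 y=0.079033

topology: single-mesh involute geometry — m = 2.264, N = 73
pitch radius r_p = m·N/2 = 2.264·73/2 = 82.636000
base radius r_b = r_p·cos α = 82.636000·cos 17.369° = 78.867962
roll angle φ = 8.275° = 0.14442600 rad
x = r_b·(cos φ + φ·sin φ) = 79.686226
y = r_b·(sin φ − φ·cos φ) = 0.079033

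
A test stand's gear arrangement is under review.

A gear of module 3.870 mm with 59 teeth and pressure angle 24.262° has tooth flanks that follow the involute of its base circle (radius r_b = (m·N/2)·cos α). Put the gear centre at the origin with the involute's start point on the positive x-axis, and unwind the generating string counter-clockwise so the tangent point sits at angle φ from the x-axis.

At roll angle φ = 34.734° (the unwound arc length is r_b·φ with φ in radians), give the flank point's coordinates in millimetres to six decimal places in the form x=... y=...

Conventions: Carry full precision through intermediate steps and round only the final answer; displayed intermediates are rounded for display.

x=121.485157 y=7.449094

single-mesh involute tooth geometry (59T wheel at module 3.870)
pitch radius r_p = m·N/2 = 3.870·59/2 = 114.165000
base radius r_b = r_p·cos α = 114.165000·cos 24.262° = 104.081491
roll angle φ = 34.734° = 0.60622266 rad
x = r_b·(cos φ + φ·sin φ) = 121.485157
y = r_b·(sin φ − φ·cos φ) = 7.449094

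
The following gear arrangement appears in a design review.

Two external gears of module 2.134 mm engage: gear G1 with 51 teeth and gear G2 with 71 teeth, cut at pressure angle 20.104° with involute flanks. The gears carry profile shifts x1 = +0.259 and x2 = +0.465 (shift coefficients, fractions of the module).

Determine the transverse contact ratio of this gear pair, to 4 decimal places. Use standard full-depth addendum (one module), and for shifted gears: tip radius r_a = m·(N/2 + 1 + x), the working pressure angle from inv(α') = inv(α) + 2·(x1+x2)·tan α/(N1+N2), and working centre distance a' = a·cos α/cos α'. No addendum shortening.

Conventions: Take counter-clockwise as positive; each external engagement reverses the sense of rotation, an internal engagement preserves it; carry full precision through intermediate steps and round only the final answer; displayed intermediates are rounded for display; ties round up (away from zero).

recognized (one external pair, fixed centres): single-mesh tooth geometry, m = 2.134, N1 = 51, N2 = 71
base radii: r_b1 = 51.101386, r_b2 = 71.141146
tip radii: r_a1 = 57.103706, r_a2 = 78.883310
inv(α') = inv(20.104°) + 2·(+0.259+0.465)·tan α/(51+71) = 0.01949053  ⇒  α' = 21.80030°
a' = a·cos α / cos α' = 130.1740·cos 20.104°/cos 21.80030° = 131.658217
action lengths: √(r_a1²−r_b1²) = 25.484928, √(r_a2²−r_b2²) = 34.080992
base pitch p_b = π·m·cos α = 6.295676
CR = (25.484928 + 34.080992 − 131.658217·sin 21.80030°)/6.295676 = 1.695076
contact ratio ≈ 1.6951

1.6951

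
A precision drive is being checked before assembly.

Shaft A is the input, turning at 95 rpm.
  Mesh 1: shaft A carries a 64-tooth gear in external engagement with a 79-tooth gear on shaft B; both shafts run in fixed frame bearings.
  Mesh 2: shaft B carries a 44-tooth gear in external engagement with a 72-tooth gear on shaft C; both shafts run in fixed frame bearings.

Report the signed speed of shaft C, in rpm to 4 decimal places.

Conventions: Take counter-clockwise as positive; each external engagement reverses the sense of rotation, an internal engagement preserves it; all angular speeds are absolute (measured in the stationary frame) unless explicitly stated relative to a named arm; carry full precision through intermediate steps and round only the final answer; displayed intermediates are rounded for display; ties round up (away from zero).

topology: fixed-axis compound train — 2 meshes, A→C
mesh 1 [64T→79T]: ω = 95.0000×64/79 = 76.9620 rpm, sense flips to −
mesh 2 [44T→72T]: ω = 76.9620×44/72 = 47.0323 rpm, sense flips to +
signed output speed = +47.0323 rpm

+47.0323 rpm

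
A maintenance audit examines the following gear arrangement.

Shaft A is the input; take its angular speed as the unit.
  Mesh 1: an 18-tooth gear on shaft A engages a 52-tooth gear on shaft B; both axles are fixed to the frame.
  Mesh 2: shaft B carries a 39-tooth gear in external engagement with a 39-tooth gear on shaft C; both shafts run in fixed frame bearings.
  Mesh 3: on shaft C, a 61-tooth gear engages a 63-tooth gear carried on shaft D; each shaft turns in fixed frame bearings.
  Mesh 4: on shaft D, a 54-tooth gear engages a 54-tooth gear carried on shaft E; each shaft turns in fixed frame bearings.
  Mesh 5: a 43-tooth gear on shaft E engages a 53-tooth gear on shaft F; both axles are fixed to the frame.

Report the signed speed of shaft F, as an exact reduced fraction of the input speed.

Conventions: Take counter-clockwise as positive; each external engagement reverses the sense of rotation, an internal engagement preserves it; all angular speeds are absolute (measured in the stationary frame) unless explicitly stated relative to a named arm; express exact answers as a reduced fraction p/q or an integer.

5-mesh fixed-axis compound train (all bearings frame-fixed)
mesh 1 [18T→52T]: |ω|/ω_in = 1×18/52 = 9/26, sense flips to −
mesh 2 [39T→39T]: |ω|/ω_in = (9/26)×39/39 = 9/26, sense flips to +
mesh 3 [61T→63T]: |ω|/ω_in = (9/26)×61/63 = 61/182, sense flips to −
mesh 4 [54T→54T]: |ω|/ω_in = (61/182)×54/54 = 61/182, sense flips to +
mesh 5 [43T→53T]: |ω|/ω_in = (61/182)×43/53 = 2623/9646, sense flips to −
signed output speed (× input speed) = -2623/9646

-2623/9646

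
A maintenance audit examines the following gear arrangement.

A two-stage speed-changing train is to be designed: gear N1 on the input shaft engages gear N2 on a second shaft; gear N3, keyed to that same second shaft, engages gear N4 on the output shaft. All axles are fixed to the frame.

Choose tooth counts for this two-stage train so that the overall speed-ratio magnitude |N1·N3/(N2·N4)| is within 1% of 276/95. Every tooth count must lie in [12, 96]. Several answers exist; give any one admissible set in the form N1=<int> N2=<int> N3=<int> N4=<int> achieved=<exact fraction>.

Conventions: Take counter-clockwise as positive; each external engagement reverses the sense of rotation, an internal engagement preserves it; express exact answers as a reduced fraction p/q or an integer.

2-stage fixed-axis compound train for ratio 276/95
target = 276/95 in lowest terms: an exact hit needs N1·N3 = k·276 and N2·N4 = k·95 for one integer k, every count in [12, 96]; additionally prefer no 1:1 stage (N1 ≠ N2, N3 ≠ N4)
k = 1…2: no 1:1-free in-range split of k·276 and k·95 into factor pairs; take k = 3
k = 3: N1·N3 = 828 = 12·69, N2·N4 = 285 = 15·19
achieved = 12·69/(15·19) = 276/95; |achieved − target| = 0 ≤ 69/2375 ✓

N1=12 N2=15 N3=69 N4=19 achieved=276/95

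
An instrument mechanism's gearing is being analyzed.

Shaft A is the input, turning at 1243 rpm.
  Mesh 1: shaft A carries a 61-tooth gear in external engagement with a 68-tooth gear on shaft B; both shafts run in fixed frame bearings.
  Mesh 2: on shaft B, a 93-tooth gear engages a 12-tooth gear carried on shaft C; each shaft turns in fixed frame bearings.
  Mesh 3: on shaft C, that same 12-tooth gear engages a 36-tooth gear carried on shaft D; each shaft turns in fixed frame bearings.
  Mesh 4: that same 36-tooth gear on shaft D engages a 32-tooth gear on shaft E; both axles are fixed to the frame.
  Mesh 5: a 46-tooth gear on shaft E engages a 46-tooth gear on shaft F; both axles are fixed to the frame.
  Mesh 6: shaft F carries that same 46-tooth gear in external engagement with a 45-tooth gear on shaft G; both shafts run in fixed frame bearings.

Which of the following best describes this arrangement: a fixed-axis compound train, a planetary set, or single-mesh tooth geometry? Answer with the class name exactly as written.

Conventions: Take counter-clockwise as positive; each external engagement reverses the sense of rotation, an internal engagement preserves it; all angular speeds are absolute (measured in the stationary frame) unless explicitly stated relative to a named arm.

class = fixed-axis compound train [6 meshes; 6 ratios multiply, 6 sense flips]
classification: fixed-axis compound train

fixed-axis compound train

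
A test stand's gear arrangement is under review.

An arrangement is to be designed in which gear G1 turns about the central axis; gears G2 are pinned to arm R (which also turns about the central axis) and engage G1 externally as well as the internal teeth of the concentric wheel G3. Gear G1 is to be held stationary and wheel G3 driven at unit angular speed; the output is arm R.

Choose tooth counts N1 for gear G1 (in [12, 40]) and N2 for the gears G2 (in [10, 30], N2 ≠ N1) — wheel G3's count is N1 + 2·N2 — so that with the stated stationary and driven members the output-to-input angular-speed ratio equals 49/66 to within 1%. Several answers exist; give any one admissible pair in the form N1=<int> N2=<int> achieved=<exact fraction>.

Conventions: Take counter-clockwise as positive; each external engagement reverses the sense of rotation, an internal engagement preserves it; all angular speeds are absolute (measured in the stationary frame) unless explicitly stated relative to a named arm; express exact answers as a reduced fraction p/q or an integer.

topology: planetary set — design target 49/66, arm = carrier (Willis)
Willis with ω_sun = 0: ω_arm/ω_ring = N3/(N1+N3); set equal to 49/66  ⇒  N3/N1 = (49/66)/(1 − 49/66) = 49/17
N3 = N1 + 2·N2  ⇒  N2/N1 = (N3/N1 − 1)/2 = (49/17 − 1)/2 = 16/17
smallest multiple with N1 ≥ 12 and N2 ≥ 10: k = 1  ⇒  N1 = 1·17 = 17, N2 = 1·16 = 16 (N1 ≤ 40, N2 ≤ 30, N2 ≠ N1 ✓), N3 = 17 + 2·16 = 49
check: N3/(N1+N3) with N1 = 17, N3 = 49 gives 49/66; |achieved − target| = 0 ≤ 49/6600 ✓

N1=17 N2=16 achieved=49/66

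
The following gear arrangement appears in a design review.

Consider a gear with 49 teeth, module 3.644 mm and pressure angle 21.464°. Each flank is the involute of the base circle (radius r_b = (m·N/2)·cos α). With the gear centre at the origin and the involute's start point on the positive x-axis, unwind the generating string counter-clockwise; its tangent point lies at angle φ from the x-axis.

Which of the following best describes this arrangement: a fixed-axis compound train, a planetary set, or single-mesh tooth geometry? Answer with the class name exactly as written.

single-mesh involute tooth geometry (49T wheel at module 3.644)
classification: single-mesh tooth geometry

single-mesh tooth geometry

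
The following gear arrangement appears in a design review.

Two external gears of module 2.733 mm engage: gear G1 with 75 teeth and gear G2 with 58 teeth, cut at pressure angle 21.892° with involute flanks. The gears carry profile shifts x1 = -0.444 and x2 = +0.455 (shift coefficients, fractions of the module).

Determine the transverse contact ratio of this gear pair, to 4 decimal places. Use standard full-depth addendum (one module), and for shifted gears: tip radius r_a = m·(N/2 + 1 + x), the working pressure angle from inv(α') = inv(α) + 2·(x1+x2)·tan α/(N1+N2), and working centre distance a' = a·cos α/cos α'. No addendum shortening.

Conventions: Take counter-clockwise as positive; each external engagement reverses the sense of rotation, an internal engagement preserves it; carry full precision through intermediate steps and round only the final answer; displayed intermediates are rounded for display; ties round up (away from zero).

1.6636

recognized (one external pair, fixed centres): single-mesh tooth geometry, m = 2.733, N1 = 75, N2 = 58
base radii: r_b1 = 95.096955, r_b2 = 73.541645
tip radii: r_a1 = 104.007048, r_a2 = 83.233515
inv(α') = inv(21.892°) + 2·(-0.444+0.455)·tan α/(75+58) = 0.01981423  ⇒  α' = 21.91556°
a' = a·cos α / cos α' = 181.7445·cos 21.892°/cos 21.91556° = 181.774548
action lengths: √(r_a1²−r_b1²) = 42.119298, √(r_a2²−r_b2²) = 38.980052
base pitch p_b = π·m·cos α = 7.966824
CR = (42.119298 + 38.980052 − 181.774548·sin 21.91556°)/7.966824 = 1.663633
contact ratio ≈ 1.6636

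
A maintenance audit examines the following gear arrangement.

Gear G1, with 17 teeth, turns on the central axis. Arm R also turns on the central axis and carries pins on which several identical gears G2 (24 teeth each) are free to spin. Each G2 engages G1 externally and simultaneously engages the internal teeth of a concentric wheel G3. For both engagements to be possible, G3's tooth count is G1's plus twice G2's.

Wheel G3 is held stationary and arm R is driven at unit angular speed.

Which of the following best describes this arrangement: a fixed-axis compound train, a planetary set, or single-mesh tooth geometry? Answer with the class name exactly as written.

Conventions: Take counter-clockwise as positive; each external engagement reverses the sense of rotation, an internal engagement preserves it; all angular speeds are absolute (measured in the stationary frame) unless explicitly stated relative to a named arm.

recognized (axles ride arm R): planetary set, 17/24/65 teeth
classification: planetary set

planetary set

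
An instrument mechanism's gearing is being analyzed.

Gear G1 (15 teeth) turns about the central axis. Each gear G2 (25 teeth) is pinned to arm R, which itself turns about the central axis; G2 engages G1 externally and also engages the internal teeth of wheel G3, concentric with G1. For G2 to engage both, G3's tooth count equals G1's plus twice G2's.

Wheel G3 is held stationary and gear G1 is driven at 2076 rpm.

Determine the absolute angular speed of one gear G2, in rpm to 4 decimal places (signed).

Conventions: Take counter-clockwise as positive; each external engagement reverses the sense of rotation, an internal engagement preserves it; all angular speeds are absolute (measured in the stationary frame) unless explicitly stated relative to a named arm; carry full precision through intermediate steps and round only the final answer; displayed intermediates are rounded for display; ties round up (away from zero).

-622.8000 rpm

class = planetary set [G3 = 15+2·25 = 65; Willis about the carrier]
normalise by the input: solve with ω_sun = 1, then scale by 2076 rpm
ring teeth: 15 + 2·25 = 65
15(ω_sun−ω_arm) = −65(ω_ring−ω_arm),  ω_ring = 0, ω_sun = 1
15(1−ω_arm) = −65(0−ω_arm)  ⇒  80·ω_arm = 15  ⇒  ω_arm = 3/16
sun–planet mesh: 15·(1−3/16) = −25·(ω_p−ω_arm)  ⇒  ω_p−ω_arm = -39/80
ω_p = 3/16 − 39/80 = -3/10
scale: ω_p = -3/10 × 2076 rpm = -622.8000 rpm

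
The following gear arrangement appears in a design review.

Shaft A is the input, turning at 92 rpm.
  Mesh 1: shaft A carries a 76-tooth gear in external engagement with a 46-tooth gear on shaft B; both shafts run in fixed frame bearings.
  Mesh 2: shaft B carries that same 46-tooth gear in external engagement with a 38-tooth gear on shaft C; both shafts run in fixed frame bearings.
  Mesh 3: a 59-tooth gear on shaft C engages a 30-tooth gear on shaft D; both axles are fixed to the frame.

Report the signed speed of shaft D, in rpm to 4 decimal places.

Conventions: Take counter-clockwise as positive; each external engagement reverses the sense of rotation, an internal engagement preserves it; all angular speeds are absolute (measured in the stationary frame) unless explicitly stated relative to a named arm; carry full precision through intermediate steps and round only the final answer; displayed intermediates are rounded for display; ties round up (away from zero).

-361.8667 rpm

class = fixed-axis compound train [3 meshes; 3 ratios multiply, 3 sense flips]
mesh 1 [76T→46T]: ω = 92.0000×76/46 = 152.0000 rpm, sense flips to −
mesh 2 [46T→38T]: ω = 152.0000×46/38 = 184.0000 rpm, sense flips to +
mesh 3 [59T→30T]: ω = 184.0000×59/30 = 361.8667 rpm, sense flips to −
signed output speed = -361.8667 rpm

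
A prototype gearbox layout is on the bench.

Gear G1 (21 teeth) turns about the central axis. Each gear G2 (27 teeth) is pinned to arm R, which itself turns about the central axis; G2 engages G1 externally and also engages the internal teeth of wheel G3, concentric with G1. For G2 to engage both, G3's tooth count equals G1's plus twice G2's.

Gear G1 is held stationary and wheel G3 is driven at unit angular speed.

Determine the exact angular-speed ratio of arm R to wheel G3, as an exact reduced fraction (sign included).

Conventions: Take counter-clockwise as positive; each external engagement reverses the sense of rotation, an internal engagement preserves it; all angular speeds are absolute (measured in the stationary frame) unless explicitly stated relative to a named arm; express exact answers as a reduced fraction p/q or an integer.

class = planetary set [G3 = 21+2·27 = 75; Willis about the carrier]
ring teeth: 21 + 2·27 = 75
21(ω_sun−ω_arm) = −75(ω_ring−ω_arm),  ω_sun = 0, ω_ring = 1
21(0−ω_arm) = −75(1−ω_arm)  ⇒  96·ω_arm = 75  ⇒  ω_arm = 25/32
ω_out/ω_in = 25/32

25/32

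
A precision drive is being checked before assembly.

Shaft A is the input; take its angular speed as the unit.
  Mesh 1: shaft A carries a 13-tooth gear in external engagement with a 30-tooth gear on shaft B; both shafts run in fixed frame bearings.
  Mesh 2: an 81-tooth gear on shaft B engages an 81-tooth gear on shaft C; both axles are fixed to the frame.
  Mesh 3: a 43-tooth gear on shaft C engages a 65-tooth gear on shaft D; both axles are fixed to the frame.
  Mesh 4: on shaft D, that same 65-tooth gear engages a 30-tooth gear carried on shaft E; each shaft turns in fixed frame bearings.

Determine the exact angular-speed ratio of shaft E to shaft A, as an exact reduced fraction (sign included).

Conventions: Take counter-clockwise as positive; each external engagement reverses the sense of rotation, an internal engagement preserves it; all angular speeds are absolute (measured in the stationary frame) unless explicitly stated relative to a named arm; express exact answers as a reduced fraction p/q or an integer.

class = fixed-axis compound train [4 meshes; 4 ratios multiply, 4 sense flips]
mesh 1 [13T→30T]: running ratio 13/30, sense −
mesh 2 [81T→81T]: running ratio 13/30, sense +
mesh 3 [43T→65T]: running ratio 43/150, sense −
mesh 4 [65T→30T]: running ratio 559/900, sense +
ω_out/ω_in = 559/900

559/900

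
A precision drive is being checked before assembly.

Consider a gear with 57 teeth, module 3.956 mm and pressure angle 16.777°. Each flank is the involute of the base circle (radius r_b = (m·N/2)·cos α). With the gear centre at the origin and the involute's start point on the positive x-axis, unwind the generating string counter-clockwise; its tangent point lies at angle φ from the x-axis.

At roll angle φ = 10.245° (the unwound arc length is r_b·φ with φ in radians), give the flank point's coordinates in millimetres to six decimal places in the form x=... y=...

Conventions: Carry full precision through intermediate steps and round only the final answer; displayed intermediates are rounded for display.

x=109.658924 y=0.205054

topology: single-mesh involute geometry — m = 3.956, N = 57
pitch radius r_p = m·N/2 = 3.956·57/2 = 112.746000
base radius r_b = r_p·cos α = 112.746000·cos 16.777° = 107.947017
roll angle φ = 10.245° = 0.17880898 rad
x = r_b·(cos φ + φ·sin φ) = 109.658924
y = r_b·(sin φ − φ·cos φ) = 0.205054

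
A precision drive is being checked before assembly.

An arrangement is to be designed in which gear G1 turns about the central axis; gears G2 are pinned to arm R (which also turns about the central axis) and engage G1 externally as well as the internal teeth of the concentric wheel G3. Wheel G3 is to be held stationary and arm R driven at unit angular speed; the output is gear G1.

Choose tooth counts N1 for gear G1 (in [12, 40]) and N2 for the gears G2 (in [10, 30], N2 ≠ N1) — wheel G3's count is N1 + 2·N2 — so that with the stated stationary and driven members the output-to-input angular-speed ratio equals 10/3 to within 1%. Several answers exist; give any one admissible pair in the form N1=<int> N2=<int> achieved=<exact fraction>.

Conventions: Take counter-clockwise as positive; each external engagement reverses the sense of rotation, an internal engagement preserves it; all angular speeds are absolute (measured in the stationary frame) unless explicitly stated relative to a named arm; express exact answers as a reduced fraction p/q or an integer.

planetary set to be sized for 10/3 (Willis relation)
Willis with ω_ring = 0: ω_sun/ω_arm = (N1+N3)/N1; set equal to 10/3  ⇒  N3/N1 = 10/3 − 1 = 7/3
N3 = N1 + 2·N2  ⇒  N2/N1 = (N3/N1 − 1)/2 = (7/3 − 1)/2 = 2/3
smallest multiple with N1 ≥ 12 and N2 ≥ 10: k = 5  ⇒  N1 = 5·3 = 15, N2 = 5·2 = 10 (N1 ≤ 40, N2 ≤ 30, N2 ≠ N1 ✓), N3 = 15 + 2·10 = 35
check: (N1+N3)/N1 with N1 = 15, N3 = 35 gives 10/3; |achieved − target| = 0 ≤ 1/30 ✓

N1=15 N2=10 achieved=10/3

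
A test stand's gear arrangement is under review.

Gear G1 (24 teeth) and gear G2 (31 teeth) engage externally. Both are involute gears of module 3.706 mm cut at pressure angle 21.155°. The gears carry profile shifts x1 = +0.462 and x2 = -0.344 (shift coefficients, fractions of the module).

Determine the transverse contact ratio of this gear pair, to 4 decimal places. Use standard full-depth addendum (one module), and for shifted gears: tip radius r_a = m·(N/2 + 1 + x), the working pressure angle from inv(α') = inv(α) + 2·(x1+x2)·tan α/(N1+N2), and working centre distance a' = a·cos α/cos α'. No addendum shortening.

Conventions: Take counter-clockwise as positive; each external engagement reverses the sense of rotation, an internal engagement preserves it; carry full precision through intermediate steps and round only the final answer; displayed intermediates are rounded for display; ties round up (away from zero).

topology: single-mesh involute geometry — m = 3.706, 24T/31T pair
base radii: r_b1 = 41.474922, r_b2 = 53.571775
tip radii: r_a1 = 49.890172, r_a2 = 59.874136
inv(α') = inv(21.155°) + 2·(+0.462-0.344)·tan α/(24+31) = 0.01940721  ⇒  α' = 21.77042°
a' = a·cos α / cos α' = 101.9150·cos 21.155°/cos 21.77042° = 102.346295
action lengths: √(r_a1²−r_b1²) = 27.728326, √(r_a2²−r_b2²) = 26.739056
base pitch p_b = π·m·cos α = 10.858109
CR = (27.728326 + 26.739056 − 102.346295·sin 21.77042°)/10.858109 = 1.520369
contact ratio ≈ 1.5204

1.5204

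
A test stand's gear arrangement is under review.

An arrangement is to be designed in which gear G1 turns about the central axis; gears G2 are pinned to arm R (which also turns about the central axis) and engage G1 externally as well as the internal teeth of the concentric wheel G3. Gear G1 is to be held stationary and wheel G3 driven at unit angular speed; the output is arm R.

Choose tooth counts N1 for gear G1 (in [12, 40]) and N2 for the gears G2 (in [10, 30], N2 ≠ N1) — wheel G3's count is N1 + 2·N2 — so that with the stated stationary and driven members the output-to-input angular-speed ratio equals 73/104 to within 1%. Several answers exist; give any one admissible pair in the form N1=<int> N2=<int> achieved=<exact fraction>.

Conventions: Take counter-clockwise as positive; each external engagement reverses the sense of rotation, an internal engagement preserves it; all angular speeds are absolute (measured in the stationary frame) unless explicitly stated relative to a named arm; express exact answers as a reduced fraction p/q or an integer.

planetary set to be sized for 73/104 (Willis relation)
Willis with ω_sun = 0: ω_arm/ω_ring = N3/(N1+N3); set equal to 73/104  ⇒  N3/N1 = (73/104)/(1 − 73/104) = 73/31
N3 = N1 + 2·N2  ⇒  N2/N1 = (N3/N1 − 1)/2 = (73/31 − 1)/2 = 21/31
smallest multiple with N1 ≥ 12 and N2 ≥ 10: k = 1  ⇒  N1 = 1·31 = 31, N2 = 1·21 = 21 (N1 ≤ 40, N2 ≤ 30, N2 ≠ N1 ✓), N3 = 31 + 2·21 = 73
check: N3/(N1+N3) with N1 = 31, N3 = 73 gives 73/104; |achieved − target| = 0 ≤ 73/10400 ✓

N1=31 N2=21 achieved=73/104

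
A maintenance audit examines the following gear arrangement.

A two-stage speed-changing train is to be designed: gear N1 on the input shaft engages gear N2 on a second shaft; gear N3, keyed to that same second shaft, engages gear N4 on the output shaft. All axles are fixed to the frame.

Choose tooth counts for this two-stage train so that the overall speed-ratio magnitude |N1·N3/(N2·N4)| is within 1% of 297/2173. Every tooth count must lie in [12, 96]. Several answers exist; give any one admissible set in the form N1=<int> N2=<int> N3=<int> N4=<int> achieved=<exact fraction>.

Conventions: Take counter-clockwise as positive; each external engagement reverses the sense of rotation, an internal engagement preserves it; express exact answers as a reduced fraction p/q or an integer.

N1=18 N2=53 N3=33 N4=82 achieved=297/2173

topology: fixed-axis compound train — 2 stages, target 297/2173
target = 297/2173 in lowest terms: an exact hit needs N1·N3 = k·297 and N2·N4 = k·2173 for one integer k, every count in [12, 96]; additionally prefer no 1:1 stage (N1 ≠ N2, N3 ≠ N4)
k = 1: no 1:1-free in-range split of k·297 and k·2173 into factor pairs; take k = 2
k = 2: N1·N3 = 594 = 18·33, N2·N4 = 4346 = 53·82
achieved = 18·33/(53·82) = 297/2173; |achieved − target| = 0 ≤ 297/217300 ✓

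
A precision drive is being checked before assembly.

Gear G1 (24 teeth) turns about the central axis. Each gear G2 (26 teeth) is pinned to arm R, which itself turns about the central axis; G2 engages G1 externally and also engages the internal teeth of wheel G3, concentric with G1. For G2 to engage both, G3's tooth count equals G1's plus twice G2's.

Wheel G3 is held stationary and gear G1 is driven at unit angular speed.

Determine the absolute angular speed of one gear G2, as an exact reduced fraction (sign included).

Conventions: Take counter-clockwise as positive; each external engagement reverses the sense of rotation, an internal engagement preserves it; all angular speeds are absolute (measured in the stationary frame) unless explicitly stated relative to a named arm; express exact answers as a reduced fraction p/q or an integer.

-6/13

planetary set (24T centre, 26T on arm, 76T internal) — Willis relation
ring teeth: 24 + 2·26 = 76
24(ω_sun−ω_arm) = −76(ω_ring−ω_arm),  ω_ring = 0, ω_sun = 1
24(1−ω_arm) = −76(0−ω_arm)  ⇒  100·ω_arm = 24  ⇒  ω_arm = 6/25
sun–planet mesh: 24·(1−6/25) = −26·(ω_p−ω_arm)  ⇒  ω_p−ω_arm = -228/325
ω_p = 6/25 − 228/325 = -6/13
exact speed ratio = -6/13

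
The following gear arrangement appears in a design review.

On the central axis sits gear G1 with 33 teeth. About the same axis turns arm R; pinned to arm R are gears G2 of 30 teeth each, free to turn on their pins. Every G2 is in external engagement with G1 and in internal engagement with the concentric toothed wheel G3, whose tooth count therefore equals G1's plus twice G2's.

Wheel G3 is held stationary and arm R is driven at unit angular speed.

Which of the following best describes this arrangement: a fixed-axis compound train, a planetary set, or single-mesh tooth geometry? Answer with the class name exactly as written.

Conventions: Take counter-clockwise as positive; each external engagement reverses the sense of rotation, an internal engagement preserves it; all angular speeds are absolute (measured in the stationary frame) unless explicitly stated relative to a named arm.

planetary set

recognized (axles ride arm R): planetary set, 33/30/93 teeth
classification: planetary set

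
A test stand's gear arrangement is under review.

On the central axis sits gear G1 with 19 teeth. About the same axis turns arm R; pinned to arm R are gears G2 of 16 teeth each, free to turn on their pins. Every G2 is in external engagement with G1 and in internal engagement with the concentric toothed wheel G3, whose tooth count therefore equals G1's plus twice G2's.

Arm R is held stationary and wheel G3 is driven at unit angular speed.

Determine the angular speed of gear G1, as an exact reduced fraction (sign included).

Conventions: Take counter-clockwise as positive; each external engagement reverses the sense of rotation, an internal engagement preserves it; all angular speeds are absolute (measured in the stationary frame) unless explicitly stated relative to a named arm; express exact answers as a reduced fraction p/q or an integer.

-51/19

planetary set (19T centre, 16T on arm, 51T internal) — Willis relation
ring teeth: 19 + 2·16 = 51
19(ω_sun−ω_arm) = −51(ω_ring−ω_arm),  ω_arm = 0, ω_ring = 1
ω_sun = 0 − (51/19)(1−0) = -51/19
exact speed ratio = -51/19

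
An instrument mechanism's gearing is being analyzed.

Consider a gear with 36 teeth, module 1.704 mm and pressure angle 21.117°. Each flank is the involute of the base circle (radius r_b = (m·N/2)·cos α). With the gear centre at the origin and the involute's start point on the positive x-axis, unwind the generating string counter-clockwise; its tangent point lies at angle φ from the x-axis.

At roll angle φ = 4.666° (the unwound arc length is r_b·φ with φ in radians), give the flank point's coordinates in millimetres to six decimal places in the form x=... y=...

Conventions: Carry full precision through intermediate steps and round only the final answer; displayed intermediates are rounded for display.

x=28.706994 y=0.005148

class = single-mesh tooth geometry [base-circle involute, m = 1.704, 36T]
pitch radius r_p = m·N/2 = 1.704·36/2 = 30.672000
base radius r_b = r_p·cos α = 30.672000·cos 21.117° = 28.612273
roll angle φ = 4.666° = 0.08143706 rad
x = r_b·(cos φ + φ·sin φ) = 28.706994
y = r_b·(sin φ − φ·cos φ) = 0.005148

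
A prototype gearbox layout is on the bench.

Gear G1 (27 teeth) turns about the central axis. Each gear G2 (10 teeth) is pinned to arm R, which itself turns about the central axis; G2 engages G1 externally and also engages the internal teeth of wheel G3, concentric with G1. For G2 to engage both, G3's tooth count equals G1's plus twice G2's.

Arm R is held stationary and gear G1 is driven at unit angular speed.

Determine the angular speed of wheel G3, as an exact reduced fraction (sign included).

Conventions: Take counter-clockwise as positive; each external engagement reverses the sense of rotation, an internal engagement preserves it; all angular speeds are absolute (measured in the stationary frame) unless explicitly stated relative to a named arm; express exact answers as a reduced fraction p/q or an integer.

planetary set (27T centre, 10T on arm, 47T internal) — Willis relation
ring teeth: 27 + 2·10 = 47
27(ω_sun−ω_arm) = −47(ω_ring−ω_arm),  ω_arm = 0, ω_sun = 1
ω_ring = 0 − (27/47)(1−0) = -27/47
exact speed ratio = -27/47

-27/47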